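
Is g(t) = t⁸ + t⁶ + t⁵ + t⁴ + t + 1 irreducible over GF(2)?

No

Check for roots in GF(2): g(0) = 1; g(1) = 0 → root.
g(1) = 0, so (t − 1) divides g(t); g is reducible.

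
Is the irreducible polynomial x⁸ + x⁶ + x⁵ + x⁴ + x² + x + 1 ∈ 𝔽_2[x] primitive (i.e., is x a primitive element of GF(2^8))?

Write f(x) = x⁸ + x⁶ + x⁵ + x⁴ + x² + x + 1.
|GF(2^8)^×| = 2^8 − 1 = 255. Prime factorization: 255 = 3·5·17.
f is primitive ⇔ x has order 255 in GF(2)[x]/(f), i.e. x^(255/q) ≠ 1 for each prime q | 255.
x^(85) mod f = 1
x^(51) mod f = x⁶ + x⁴ + x³ + x² + x.
x^(15) mod f = x⁷ + x⁶ + x⁵ + x⁴ + x³ + x² + x.
Since x^(85) = 1, the order of x divides 85 < 255; not primitive.

No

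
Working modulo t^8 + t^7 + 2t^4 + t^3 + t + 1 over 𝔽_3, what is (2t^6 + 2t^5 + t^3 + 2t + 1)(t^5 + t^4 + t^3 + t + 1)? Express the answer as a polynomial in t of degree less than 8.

Multiply in 𝔽_3[t]: (2t^6 + 2t^5 + t^3 + 2t + 1)·(t^5 + t^4 + t^3 + t + 1) = 2t^11 + t^10 + t^9 + t^6 + 2t^5 + t^4 + 2t^3 + 2t^2 + 1.
Reduce using t^8 ≡ 2t^7 + t^4 + 2t^3 + 2t + 2 (mod t^8 + t^7 + 2t^4 + t^3 + t + 1).
Reduced: t^7 + t^6 + 2t^5 + t^4 + t^2.

t^7 + t^6 + 2t^5 + t^4 + t^2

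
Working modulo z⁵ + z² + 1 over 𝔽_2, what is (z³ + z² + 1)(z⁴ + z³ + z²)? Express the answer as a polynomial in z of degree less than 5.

z^4 + z^3

Multiply in 𝔽_2[z]: (z³ + z² + 1)·(z⁴ + z³ + z²) = z⁷ + z³ + z².
Reduce using z⁵ ≡ z² + 1 (mod z⁵ + z² + 1).
Reduced: z⁴ + z³.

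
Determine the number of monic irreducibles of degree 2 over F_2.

The number of monic irreducibles of degree 2 over GF(2) is (1/2)·Σ_{d∣2} μ(2/d) 2^d.
Divisors of 2: 1, 2; μ(2/d) for each: -1, 1.
Σ = − 2^1 + 2^2 = 2.
N = 2/2 = 1.

1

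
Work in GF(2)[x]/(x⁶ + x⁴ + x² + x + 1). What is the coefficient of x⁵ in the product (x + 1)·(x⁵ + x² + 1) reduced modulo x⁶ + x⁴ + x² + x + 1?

1

Multiply in GF(2)[x]: (x + 1)·(x⁵ + x² + 1) = x⁶ + x⁵ + x³ + x² + x + 1.
Reduce using x⁶ ≡ x⁴ + x² + x + 1 (mod x⁶ + x⁴ + x² + x + 1).
Reduced: x⁵ + x⁴ + x³.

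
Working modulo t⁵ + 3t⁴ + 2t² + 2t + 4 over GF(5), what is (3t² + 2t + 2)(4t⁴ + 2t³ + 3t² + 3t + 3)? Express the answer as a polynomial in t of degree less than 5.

2t^4 + t^2 + 3t + 4

Multiply in GF(5)[t]: (3t² + 2t + 2)·(4t⁴ + 2t³ + 3t² + 3t + 3) = 2t⁶ + 4t⁵ + t⁴ + 4t³ + t² + 2t + 1.
Reduce using t⁵ ≡ 2t⁴ + 3t² + 3t + 1 (mod t⁵ + 3t⁴ + 2t² + 2t + 4).
Reduced: 2t⁴ + t² + 3t + 4.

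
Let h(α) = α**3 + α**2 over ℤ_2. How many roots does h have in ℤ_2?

2

Evaluate at each of the 2 elements of ℤ_2:
h(0) = 0 → root; h(1) = 0 → root.
Roots: {0, 1}.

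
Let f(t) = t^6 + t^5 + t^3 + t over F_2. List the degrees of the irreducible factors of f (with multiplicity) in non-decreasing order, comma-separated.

1, 1, 4

Roots in F_2: f(0) = 0 → root; f(1) = 0 → root.
Linear factors from roots: (t), (t + 1).
Complete factorization: f(t) = (t)·(t + 1)·(t^4 + t + 1).
Factor degrees with multiplicity: 1 + 1 + 4 = 6.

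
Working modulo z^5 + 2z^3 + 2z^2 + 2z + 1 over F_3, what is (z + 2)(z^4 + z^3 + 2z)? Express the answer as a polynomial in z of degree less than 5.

Multiply in F_3[z]: (z + 2)·(z^4 + z^3 + 2z) = z^5 + 2z^3 + 2z^2 + z.
Reduce using z^5 ≡ z^3 + z^2 + z + 2 (mod z^5 + 2z^3 + 2z^2 + 2z + 1).
Reduced: 2z + 2.

2z + 2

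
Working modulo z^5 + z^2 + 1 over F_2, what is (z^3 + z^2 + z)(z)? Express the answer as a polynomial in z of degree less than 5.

z^4 + z^3 + z^2

Multiply in F_2[z]: (z^3 + z^2 + z)·(z) = z^4 + z^3 + z^2.
Reduced: z^4 + z^3 + z^2.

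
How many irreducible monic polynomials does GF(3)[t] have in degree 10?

5880

Gauss's count: N_{3}(10) = (1/10) Σ_{d|10} μ(10/d)·3^d.
Divisors of 10: 1, 2, 5, 10; μ(10/d) for each: 1, -1, -1, 1.
Σ = 3^1 − 3^2 − 3^5 + 3^10 = 58800.
N = 58800/10 = 5880.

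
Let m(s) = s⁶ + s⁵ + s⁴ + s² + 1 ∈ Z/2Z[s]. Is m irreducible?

Check for roots in Z/2Z: m(0) = 1; m(1) = 1.
No roots, so no linear factors.
Monic irreducibles of degree 2 over GF(2): s² + s + 1.
None of them divide m (all give nonzero remainder).
Monic irreducibles of degree 3 over GF(2): s³ + s + 1, s³ + s² + 1.
None of them divide m (all give nonzero remainder).
No irreducible factor of degree ≤ 3 exists, so m is irreducible over GF(2).

Yes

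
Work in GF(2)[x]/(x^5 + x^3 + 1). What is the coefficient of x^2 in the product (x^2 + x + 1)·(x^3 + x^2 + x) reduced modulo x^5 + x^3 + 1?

0

Multiply in GF(2)[x]: (x^2 + x + 1)·(x^3 + x^2 + x) = x^5 + x^3 + x.
Reduce using x^5 ≡ x^3 + 1 (mod x^5 + x^3 + 1).
Reduced: x + 1.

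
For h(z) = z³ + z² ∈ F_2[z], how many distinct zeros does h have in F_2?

2

Evaluate at each of the 2 elements of F_2:
h(0) = 0 → root; h(1) = 0 → root.
Roots: {0, 1}.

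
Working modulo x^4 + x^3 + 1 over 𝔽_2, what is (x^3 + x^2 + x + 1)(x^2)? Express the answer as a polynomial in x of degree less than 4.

x^3 + x^2 + x

Multiply in 𝔽_2[x]: (x^3 + x^2 + x + 1)·(x^2) = x^5 + x^4 + x^3 + x^2.
Reduce using x^4 ≡ x^3 + 1 (mod x^4 + x^3 + 1).
Reduced: x^3 + x^2 + x.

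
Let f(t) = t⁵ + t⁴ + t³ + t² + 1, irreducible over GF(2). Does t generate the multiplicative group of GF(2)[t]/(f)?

Yes

|GF(2^5)^×| = 2^5 − 1 = 31. Prime factorization: 31 = 31.
f is primitive ⇔ t has order 31 in GF(2)[t]/(f), i.e. t^(31/q) ≠ 1 for each prime q | 31.
t^(1) mod f = t.
None equal 1, so t has full order 31; f is primitive.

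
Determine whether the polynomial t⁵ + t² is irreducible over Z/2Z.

Write g(t) = t⁵ + t².
Check for roots in Z/2Z: g(0) = 0 → root; g(1) = 0 → root.
g(0) = 0, so (t) divides g(t); g is reducible.

No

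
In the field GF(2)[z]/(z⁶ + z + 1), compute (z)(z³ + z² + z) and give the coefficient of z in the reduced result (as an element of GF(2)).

Multiply in GF(2)[z]: (z)·(z³ + z² + z) = z⁴ + z³ + z².
Reduced: z⁴ + z³ + z².

0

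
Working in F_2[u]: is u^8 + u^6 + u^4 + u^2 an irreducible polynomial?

Write P(u) = u^8 + u^6 + u^4 + u^2.
Check for roots in F_2: P(0) = 0 → root; P(1) = 0 → root.
P(0) = 0, so (u) divides P(u); P is reducible.

No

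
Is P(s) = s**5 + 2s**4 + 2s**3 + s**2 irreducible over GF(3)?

No

Check for roots in GF(3): P(0) = 0 → root; P(1) = 0 → root; P(2) = 0 → root.
P(0) = 0, so (s) divides P(s); P is reducible.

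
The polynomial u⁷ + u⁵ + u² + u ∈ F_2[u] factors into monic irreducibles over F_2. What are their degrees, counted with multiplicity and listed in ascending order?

1, 1, 2, 3

Write f(u) = u⁷ + u⁵ + u² + u.
Roots in F_2: f(0) = 0 → root; f(1) = 0 → root.
Linear factors from roots: (u), (u + 1).
Complete factorization: f(u) = (u)·(u + 1)·(u² + u + 1)·(u³ + u + 1).
Factor degrees with multiplicity: 1 + 1 + 2 + 3 = 7.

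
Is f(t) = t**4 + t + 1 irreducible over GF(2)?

Yes

Check for roots in GF(2): f(0) = 1; f(1) = 1.
No roots, so no linear factors.
Monic irreducibles of degree 2 over GF(2): t**2 + t + 1.
None of them divide f (all give nonzero remainder).
No irreducible factor of degree ≤ 2 exists, so f is irreducible over GF(2).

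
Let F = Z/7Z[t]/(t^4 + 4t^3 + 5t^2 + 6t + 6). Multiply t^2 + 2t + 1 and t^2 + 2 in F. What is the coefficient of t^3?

5

Multiply in Z/7Z[t]: (t^2 + 2t + 1)·(t^2 + 2) = t^4 + 2t^3 + 3t^2 + 4t + 2.
Reduce using t^4 ≡ 3t^3 + 2t^2 + t + 1 (mod t^4 + 4t^3 + 5t^2 + 6t + 6).
Reduced: 5t^3 + 5t^2 + 5t + 3.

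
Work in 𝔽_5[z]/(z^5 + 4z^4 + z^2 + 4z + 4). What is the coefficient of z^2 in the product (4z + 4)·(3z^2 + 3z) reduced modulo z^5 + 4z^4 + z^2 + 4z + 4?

4

Multiply in 𝔽_5[z]: (4z + 4)·(3z^2 + 3z) = 2z^3 + 4z^2 + 2z.
Reduced: 2z^3 + 4z^2 + 2z.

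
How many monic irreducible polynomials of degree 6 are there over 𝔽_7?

x^(7^6) − x is the product of all monic irreducibles of degree dividing 6; Möbius inversion gives N = (1/6) Σ μ(6/d)·7^d.
Divisors of 6: 1, 2, 3, 6; μ(6/d) for each: 1, -1, -1, 1.
Σ = 7^1 − 7^2 − 7^3 + 7^6 = 117264.
N = 117264/6 = 19544.

19544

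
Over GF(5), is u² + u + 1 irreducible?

Yes

Write f(u) = u² + u + 1.
Check for roots in GF(5): f(0) = 1; f(1) = 3; f(2) = 2; f(3) = 3; f(4) = 1.
No roots. A degree-2 polynomial over a field with no linear factor is irreducible.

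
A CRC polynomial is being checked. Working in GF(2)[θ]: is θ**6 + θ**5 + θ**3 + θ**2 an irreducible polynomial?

Write g(θ) = θ**6 + θ**5 + θ**3 + θ**2.
Check for roots in GF(2): g(0) = 0 → root; g(1) = 0 → root.
g(0) = 0, so (θ) divides g(θ); g is reducible.

No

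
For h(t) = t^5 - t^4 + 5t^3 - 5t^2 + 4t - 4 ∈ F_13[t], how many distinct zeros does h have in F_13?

5

Evaluate at each of the 13 elements of F_13:
h(0) = 9; h(1) = 0 → root; h(2) = 1; h(3) = 0 → root; h(4) = 6; h(5) = 0 → root; h(6) = 3; h(7) = 1; h(8) = 0 → root; h(9) = 3; h(10) = 0 → root; h(11) = 10; h(12) = 6.
Roots: {1, 3, 5, 8, 10}.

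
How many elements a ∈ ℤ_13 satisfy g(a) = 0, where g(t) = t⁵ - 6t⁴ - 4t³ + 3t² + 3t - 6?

0

Evaluate at each of the 13 elements of ℤ_13:
g(0) = 7; g(1) = 4; g(2) = 7; g(3) = 4; g(4) = 1; g(5) = 12; g(6) = 10; g(7) = 8; g(8) = 10; g(9) = 1; g(10) = 2; g(11) = 8; g(12) = 4.
No element is a root.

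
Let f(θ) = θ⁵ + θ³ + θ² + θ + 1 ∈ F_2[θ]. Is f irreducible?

Yes

Check for roots in F_2: f(0) = 1; f(1) = 1.
No roots, so no linear factors.
Monic irreducibles of degree 2 over GF(2): θ² + θ + 1.
None of them divide f (all give nonzero remainder).
No irreducible factor of degree ≤ 2 exists, so f is irreducible over GF(2).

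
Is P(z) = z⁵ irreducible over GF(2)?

No

Check for roots in GF(2): P(0) = 0 → root; P(1) = 1.
P(0) = 0, so (z) divides P(z); P is reducible.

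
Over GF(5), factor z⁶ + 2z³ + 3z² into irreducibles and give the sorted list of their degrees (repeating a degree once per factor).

1, 1, 1, 1, 2

Write h(z) = z⁶ + 2z³ + 3z².
Roots in GF(5): h(0) = 0 → root; h(1) = 1; h(2) = 2; h(3) = 0 → root; h(4) = 2.
Linear factors from roots: (z), (z + 2).
Complete factorization: h(z) = (z)^2·(z + 2)^2·(z² + z + 2).
Factor degrees with multiplicity: 1 + 1 + 1 + 1 + 2 = 6.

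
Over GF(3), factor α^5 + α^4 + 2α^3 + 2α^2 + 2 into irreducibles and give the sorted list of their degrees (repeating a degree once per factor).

5

Write f(α) = α^5 + α^4 + 2α^3 + 2α^2 + 2.
Roots in GF(3): f(0) = 2; f(1) = 2; f(2) = 2.
Complete factorization: f(α) = (α^5 + α^4 + 2α^3 + 2α^2 + 2).
Factor degrees with multiplicity: 5 = 5.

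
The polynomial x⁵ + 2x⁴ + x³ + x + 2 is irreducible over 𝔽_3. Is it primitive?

No

Write f(x) = x⁵ + 2x⁴ + x³ + x + 2.
|GF(3^5)^×| = 3^5 − 1 = 242. Prime factorization: 242 = 2·11^2.
f is primitive ⇔ x has order 242 in GF(3)[x]/(f), i.e. x^(242/q) ≠ 1 for each prime q | 242.
x^(121) mod f = 1
x^(22) mod f = x⁴ + x³ + x² + 1.
Since x^(121) = 1, the order of x divides 121 < 242; not primitive.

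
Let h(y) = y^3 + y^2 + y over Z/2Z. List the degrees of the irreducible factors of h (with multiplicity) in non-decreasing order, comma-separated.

Roots in Z/2Z: h(0) = 0 → root; h(1) = 1.
Linear factors from roots: (y).
Complete factorization: h(y) = (y)·(y^2 + y + 1).
Factor degrees with multiplicity: 1 + 2 = 3.

1, 2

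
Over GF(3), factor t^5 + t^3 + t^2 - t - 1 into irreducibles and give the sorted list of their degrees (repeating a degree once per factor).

5

Write f(t) = t^5 + t^3 + t^2 - t - 1.
Roots in GF(3): f(0) = 2; f(1) = 1; f(2) = 2.
Complete factorization: f(t) = (t^5 + t^3 + t^2 - t - 1).
Factor degrees with multiplicity: 5 = 5.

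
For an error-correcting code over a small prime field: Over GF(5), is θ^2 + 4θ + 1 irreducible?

Yes

Write P(θ) = θ^2 + 4θ + 1.
Check for roots in GF(5): P(0) = 1; P(1) = 1; P(2) = 3; P(3) = 2; P(4) = 3.
No roots. A degree-2 polynomial over a field with no linear factor is irreducible.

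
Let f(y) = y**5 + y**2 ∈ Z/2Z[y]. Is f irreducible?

Check for roots in Z/2Z: f(0) = 0 → root; f(1) = 0 → root.
f(0) = 0, so (y) divides f(y); f is reducible.

No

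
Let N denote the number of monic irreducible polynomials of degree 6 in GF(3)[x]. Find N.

116

x^(3^6) − x is the product of all monic irreducibles of degree dividing 6; Möbius inversion gives N = (1/6) Σ μ(6/d)·3^d.
Divisors of 6: 1, 2, 3, 6; μ(6/d) for each: 1, -1, -1, 1.
Σ = 3^1 − 3^2 − 3^3 + 3^6 = 696.
N = 696/6 = 116.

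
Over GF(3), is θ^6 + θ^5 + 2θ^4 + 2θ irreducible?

Write P(θ) = θ^6 + θ^5 + 2θ^4 + 2θ.
Check for roots in GF(3): P(0) = 0 → root; P(1) = 0 → root; P(2) = 0 → root.
P(0) = 0, so (θ) divides P(θ); P is reducible.

No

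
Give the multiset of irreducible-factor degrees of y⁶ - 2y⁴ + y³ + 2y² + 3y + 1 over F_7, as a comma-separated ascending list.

6

Write h(y) = y⁶ - 2y⁴ + y³ + 2y² + 3y + 1.
Complete factorization: h(y) = (y⁶ - 2y⁴ + y³ + 2y² + 3y + 1).
Factor degrees with multiplicity: 6 = 6.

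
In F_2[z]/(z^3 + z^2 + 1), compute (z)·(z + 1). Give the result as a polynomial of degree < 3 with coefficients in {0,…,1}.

z^2 + z

Multiply in F_2[z]: (z)·(z + 1) = z^2 + z.
Reduced: z^2 + z.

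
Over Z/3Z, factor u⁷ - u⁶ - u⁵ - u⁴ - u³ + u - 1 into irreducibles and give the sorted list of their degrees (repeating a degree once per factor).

Write h(u) = u⁷ - u⁶ - u⁵ - u⁴ - u³ + u - 1.
Roots in Z/3Z: h(0) = 2; h(1) = 0 → root; h(2) = 0 → root.
Linear factors from roots: (u - 1), (u + 1).
Complete factorization: h(u) = (u + 1)·(u - 1)·(u² + u - 1)·(u³ + u² - 1).
Factor degrees with multiplicity: 1 + 1 + 2 + 3 = 7.

1, 1, 2, 3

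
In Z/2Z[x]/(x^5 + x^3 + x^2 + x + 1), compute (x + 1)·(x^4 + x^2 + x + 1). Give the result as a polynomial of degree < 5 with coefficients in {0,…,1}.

Multiply in Z/2Z[x]: (x + 1)·(x^4 + x^2 + x + 1) = x^5 + x^4 + x^3 + 1.
Reduce using x^5 ≡ x^3 + x^2 + x + 1 (mod x^5 + x^3 + x^2 + x + 1).
Reduced: x^4 + x^2 + x.

x^4 + x^2 + x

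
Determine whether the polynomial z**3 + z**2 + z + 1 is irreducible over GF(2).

No

Write f(z) = z**3 + z**2 + z + 1.
Check for roots in GF(2): f(0) = 1; f(1) = 0 → root.
f(1) = 0, so (z − 1) divides f(z); f is reducible.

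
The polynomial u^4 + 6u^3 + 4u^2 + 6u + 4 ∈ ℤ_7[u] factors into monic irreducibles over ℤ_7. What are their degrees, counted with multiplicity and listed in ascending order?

Write h(u) = u^4 + 6u^3 + 4u^2 + 6u + 4.
Linear factors from roots: (u + 6), (u + 4).
Complete factorization: h(u) = (u + 4)·(u + 6)·(u^2 + 3u + 6).
Factor degrees with multiplicity: 1 + 1 + 2 = 4.

1, 1, 2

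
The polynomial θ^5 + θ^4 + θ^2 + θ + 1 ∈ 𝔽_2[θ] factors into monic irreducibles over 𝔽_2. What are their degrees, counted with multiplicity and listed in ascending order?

5

Write f(θ) = θ^5 + θ^4 + θ^2 + θ + 1.
Roots in 𝔽_2: f(0) = 1; f(1) = 1.
Complete factorization: f(θ) = (θ^5 + θ^4 + θ^2 + θ + 1).
Factor degrees with multiplicity: 5 = 5.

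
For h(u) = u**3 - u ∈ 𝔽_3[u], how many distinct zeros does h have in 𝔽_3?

3

Evaluate at each of the 3 elements of 𝔽_3:
h(0) = 0 → root; h(1) = 0 → root; h(2) = 0 → root.
Roots: {0, 1, 2}.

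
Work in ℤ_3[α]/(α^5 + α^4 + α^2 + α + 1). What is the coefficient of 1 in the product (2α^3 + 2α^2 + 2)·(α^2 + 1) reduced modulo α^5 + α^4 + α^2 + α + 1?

Multiply in ℤ_3[α]: (2α^3 + 2α^2 + 2)·(α^2 + 1) = 2α^5 + 2α^4 + 2α^3 + α^2 + 2.
Reduce using α^5 ≡ 2α^4 + 2α^2 + 2α + 2 (mod α^5 + α^4 + α^2 + α + 1).
Reduced: 2α^3 + 2α^2 + α.

0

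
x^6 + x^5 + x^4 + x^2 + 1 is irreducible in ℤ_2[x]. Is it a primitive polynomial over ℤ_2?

Write f(x) = x^6 + x^5 + x^4 + x^2 + 1.
|GF(2^6)^×| = 2^6 − 1 = 63. Prime factorization: 63 = 3^2·7.
f is primitive ⇔ x has order 63 in GF(2)[x]/(f), i.e. x^(63/q) ≠ 1 for each prime q | 63.
x^(21) mod f = 1
x^(9) mod f = x^3 + 1.
Since x^(21) = 1, the order of x divides 21 < 63; not primitive.

No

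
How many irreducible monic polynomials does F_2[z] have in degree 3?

The number of monic irreducibles of degree 3 over GF(2) is (1/3)·Σ_{d∣3} μ(3/d) 2^d.
Divisors of 3: 1, 3; μ(3/d) for each: -1, 1.
Σ = − 2^1 + 2^3 = 6.
N = 6/3 = 2.

2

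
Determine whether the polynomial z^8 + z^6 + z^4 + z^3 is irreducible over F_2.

Write m(z) = z^8 + z^6 + z^4 + z^3.
Check for roots in F_2: m(0) = 0 → root; m(1) = 0 → root.
m(0) = 0, so (z) divides m(z); m is reducible.

No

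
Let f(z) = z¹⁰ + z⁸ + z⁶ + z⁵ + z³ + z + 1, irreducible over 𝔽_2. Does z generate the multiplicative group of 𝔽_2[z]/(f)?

Yes

|GF(2^10)^×| = 2^10 − 1 = 1023. Prime factorization: 1023 = 3·11·31.
f is primitive ⇔ z has order 1023 in GF(2)[z]/(f), i.e. z^(1023/q) ≠ 1 for each prime q | 1023.
z^(341) mod f = z⁵ + z⁴ + z³ + z² + z.
z^(93) mod f = z⁸ + z⁵ + z³ + 1.
z^(33) mod f = z⁸ + z⁷ + z⁴ + z³ + z².
None equal 1, so z has full order 1023; f is primitive.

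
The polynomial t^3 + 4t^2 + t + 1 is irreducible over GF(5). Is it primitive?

Write f(t) = t^3 + 4t^2 + t + 1.
|GF(5^3)^×| = 5^3 − 1 = 124. Prime factorization: 124 = 2^2·31.
f is primitive ⇔ t has order 124 in GF(5)[t]/(f), i.e. t^(124/q) ≠ 1 for each prime q | 124.
t^(62) mod f = 1
t^(4) mod f = 3t + 4.
Since t^(62) = 1, the order of t divides 62 < 124; not primitive.

No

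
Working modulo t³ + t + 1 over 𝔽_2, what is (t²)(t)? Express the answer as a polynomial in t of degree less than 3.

Multiply in 𝔽_2[t]: (t²)·(t) = t³.
Reduce using t³ ≡ t + 1 (mod t³ + t + 1).
Reduced: t + 1.

t + 1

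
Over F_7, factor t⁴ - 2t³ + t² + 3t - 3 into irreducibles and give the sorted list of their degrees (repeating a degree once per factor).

1, 1, 1, 1

Write h(t) = t⁴ - 2t³ + t² + 3t - 3.
Linear factors from roots: (t - 1), (t - 2), (t - 3).
Complete factorization: h(t) = (t - 2)·(t - 1)·(t - 3)^2.
Factor degrees with multiplicity: 1 + 1 + 1 + 1 = 4.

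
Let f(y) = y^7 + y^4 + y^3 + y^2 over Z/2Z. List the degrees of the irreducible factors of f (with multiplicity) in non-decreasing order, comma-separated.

Roots in Z/2Z: f(0) = 0 → root; f(1) = 0 → root.
Linear factors from roots: (y), (y + 1).
Complete factorization: f(y) = (y)^2·(y + 1)^2·(y^3 + y + 1).
Factor degrees with multiplicity: 1 + 1 + 1 + 1 + 3 = 7.

1, 1, 1, 1, 3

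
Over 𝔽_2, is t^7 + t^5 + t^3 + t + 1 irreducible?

Write h(t) = t^7 + t^5 + t^3 + t + 1.
Check for roots in 𝔽_2: h(0) = 1; h(1) = 1.
No roots, so no linear factors.
Monic irreducibles of degree 2 over GF(2): t^2 + t + 1.
None of them divide h (all give nonzero remainder).
Monic irreducibles of degree 3 over GF(2): t^3 + t + 1, t^3 + t^2 + 1.
None of them divide h (all give nonzero remainder).
No irreducible factor of degree ≤ 3 exists, so h is irreducible over GF(2).

Yes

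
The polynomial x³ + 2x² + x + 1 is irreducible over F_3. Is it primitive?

Write f(x) = x³ + 2x² + x + 1.
|GF(3^3)^×| = 3^3 − 1 = 26. Prime factorization: 26 = 2·13.
f is primitive ⇔ x has order 26 in GF(3)[x]/(f), i.e. x^(26/q) ≠ 1 for each prime q | 26.
x^(13) mod f = 2.
x^(2) mod f = x².
None equal 1, so x has full order 26; f is primitive.

Yes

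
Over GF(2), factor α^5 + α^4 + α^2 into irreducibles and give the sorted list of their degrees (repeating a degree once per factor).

1, 1, 3

Write f(α) = α^5 + α^4 + α^2.
Roots in GF(2): f(0) = 0 → root; f(1) = 1.
Linear factors from roots: (α).
Complete factorization: f(α) = (α)^2·(α^3 + α^2 + 1).
Factor degrees with multiplicity: 1 + 1 + 3 = 5.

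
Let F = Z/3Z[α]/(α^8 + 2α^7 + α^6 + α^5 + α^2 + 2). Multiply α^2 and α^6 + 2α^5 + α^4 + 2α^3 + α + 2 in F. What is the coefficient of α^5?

1

Multiply in Z/3Z[α]: (α^2)·(α^6 + 2α^5 + α^4 + 2α^3 + α + 2) = α^8 + 2α^7 + α^6 + 2α^5 + α^3 + 2α^2.
Reduce using α^8 ≡ α^7 + 2α^6 + 2α^5 + 2α^2 + 1 (mod α^8 + 2α^7 + α^6 + α^5 + α^2 + 2).
Reduced: α^5 + α^3 + α^2 + 1.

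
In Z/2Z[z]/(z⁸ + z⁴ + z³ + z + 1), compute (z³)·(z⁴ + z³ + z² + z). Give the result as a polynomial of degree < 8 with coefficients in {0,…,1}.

z^7 + z^6 + z^5 + z^4

Multiply in Z/2Z[z]: (z³)·(z⁴ + z³ + z² + z) = z⁷ + z⁶ + z⁵ + z⁴.
Reduced: z⁷ + z⁶ + z⁵ + z⁴.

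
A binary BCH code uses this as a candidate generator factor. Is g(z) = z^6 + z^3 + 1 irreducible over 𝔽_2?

Yes

Check for roots in 𝔽_2: g(0) = 1; g(1) = 1.
No roots, so no linear factors.
Monic irreducibles of degree 2 over GF(2): z^2 + z + 1.
None of them divide g (all give nonzero remainder).
Monic irreducibles of degree 3 over GF(2): z^3 + z + 1, z^3 + z^2 + 1.
None of them divide g (all give nonzero remainder).
No irreducible factor of degree ≤ 3 exists, so g is irreducible over GF(2).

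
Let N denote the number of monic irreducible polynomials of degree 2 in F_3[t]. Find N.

3

By the necklace-counting formula, N_3(2) = (1/2) Σ_{d|2} μ(2/d)·3^d.
Divisors of 2: 1, 2; μ(2/d) for each: -1, 1.
Σ = − 3^1 + 3^2 = 6.
N = 6/2 = 3.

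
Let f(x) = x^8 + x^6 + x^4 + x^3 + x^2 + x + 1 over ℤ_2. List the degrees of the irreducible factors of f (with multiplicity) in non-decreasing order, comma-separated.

8

Roots in ℤ_2: f(0) = 1; f(1) = 1.
Complete factorization: f(x) = (x^8 + x^6 + x^4 + x^3 + x^2 + x + 1).
Factor degrees with multiplicity: 8 = 8.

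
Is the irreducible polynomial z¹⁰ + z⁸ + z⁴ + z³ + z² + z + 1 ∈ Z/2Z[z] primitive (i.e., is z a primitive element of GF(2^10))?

No

Write f(z) = z¹⁰ + z⁸ + z⁴ + z³ + z² + z + 1.
|GF(2^10)^×| = 2^10 − 1 = 1023. Prime factorization: 1023 = 3·11·31.
f is primitive ⇔ z has order 1023 in GF(2)[z]/(f), i.e. z^(1023/q) ≠ 1 for each prime q | 1023.
z^(341) mod f = 1
z^(93) mod f = z⁹ + z⁸ + z⁷ + z⁶ + z⁵.
z^(33) mod f = z⁸ + z⁶ + z⁵ + z² + 1.
Since z^(341) = 1, the order of z divides 341 < 1023; not primitive.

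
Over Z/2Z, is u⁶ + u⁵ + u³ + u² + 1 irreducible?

Write m(u) = u⁶ + u⁵ + u³ + u² + 1.
Check for roots in Z/2Z: m(0) = 1; m(1) = 1.
No roots, so no linear factors.
Monic irreducibles of degree 2 over GF(2): u² + u + 1.
None of them divide m (all give nonzero remainder).
Monic irreducibles of degree 3 over GF(2): u³ + u + 1, u³ + u² + 1.
None of them divide m (all give nonzero remainder).
No irreducible factor of degree ≤ 3 exists, so m is irreducible over GF(2).

Yes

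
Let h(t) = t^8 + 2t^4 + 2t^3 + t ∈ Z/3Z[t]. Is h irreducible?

Check for roots in Z/3Z: h(0) = 0 → root; h(1) = 0 → root; h(2) = 0 → root.
h(0) = 0, so (t) divides h(t); h is reducible.

No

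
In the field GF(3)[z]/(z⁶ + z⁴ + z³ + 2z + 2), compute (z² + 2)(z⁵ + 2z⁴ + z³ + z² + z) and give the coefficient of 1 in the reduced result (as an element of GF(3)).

2

Multiply in GF(3)[z]: (z² + 2)·(z⁵ + 2z⁴ + z³ + z² + z) = z⁷ + 2z⁶ + 2z⁴ + 2z² + 2z.
Reduce using z⁶ ≡ 2z⁴ + 2z³ + z + 1 (mod z⁶ + z⁴ + z³ + 2z + 2).
Reduced: 2z⁵ + 2z⁴ + z³ + 2z + 2.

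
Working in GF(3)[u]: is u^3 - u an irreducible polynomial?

No

Write g(u) = u^3 - u.
Check for roots in GF(3): g(0) = 0 → root; g(1) = 0 → root; g(2) = 0 → root.
g(0) = 0, so (u) divides g(u); g is reducible.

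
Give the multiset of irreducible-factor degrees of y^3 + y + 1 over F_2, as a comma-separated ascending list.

Write g(y) = y^3 + y + 1.
Roots in F_2: g(0) = 1; g(1) = 1.
Complete factorization: g(y) = (y^3 + y + 1).
Factor degrees with multiplicity: 3 = 3.

3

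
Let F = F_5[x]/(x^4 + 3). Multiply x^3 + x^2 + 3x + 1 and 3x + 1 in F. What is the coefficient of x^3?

Multiply in F_5[x]: (x^3 + x^2 + 3x + 1)·(3x + 1) = 3x^4 + 4x^3 + x + 1.
Reduce using x^4 ≡ 2 (mod x^4 + 3).
Reduced: 4x^3 + x + 2.

4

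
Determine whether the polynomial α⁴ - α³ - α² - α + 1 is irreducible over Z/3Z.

No

Write P(α) = α⁴ - α³ - α² - α + 1.
Check for roots in Z/3Z: P(0) = 1; P(1) = 2; P(2) = 0 → root.
P(2) = 0, so (α − 2) divides P(α); P is reducible.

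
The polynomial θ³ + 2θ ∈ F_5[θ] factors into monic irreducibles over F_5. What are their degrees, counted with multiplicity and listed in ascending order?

1, 2

Write g(θ) = θ³ + 2θ.
Roots in F_5: g(0) = 0 → root; g(1) = 3; g(2) = 2; g(3) = 3; g(4) = 2.
Linear factors from roots: (θ).
Complete factorization: g(θ) = (θ)·(θ² + 2).
Factor degrees with multiplicity: 1 + 2 = 3.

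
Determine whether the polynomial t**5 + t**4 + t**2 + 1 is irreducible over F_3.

Yes

Write f(t) = t**5 + t**4 + t**2 + 1.
Check for roots in F_3: f(0) = 1; f(1) = 1; f(2) = 2.
No roots, so no linear factors.
Monic irreducibles of degree 2 over GF(3): t**2 + 1, t**2 + t + 2, t**2 + 2t + 2.
None of them divide f (all give nonzero remainder).
No irreducible factor of degree ≤ 2 exists, so f is irreducible over GF(3).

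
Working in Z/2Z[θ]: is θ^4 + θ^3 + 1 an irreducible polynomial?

Yes

Write m(θ) = θ^4 + θ^3 + 1.
Check for roots in Z/2Z: m(0) = 1; m(1) = 1.
No roots, so no linear factors.
Monic irreducibles of degree 2 over GF(2): θ^2 + θ + 1.
None of them divide m (all give nonzero remainder).
No irreducible factor of degree ≤ 2 exists, so m is irreducible over GF(2).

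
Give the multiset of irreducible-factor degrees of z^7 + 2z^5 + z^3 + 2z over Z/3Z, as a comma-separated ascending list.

Write h(z) = z^7 + 2z^5 + z^3 + 2z.
Roots in Z/3Z: h(0) = 0 → root; h(1) = 0 → root; h(2) = 0 → root.
Linear factors from roots: (z), (z + 2), (z + 1).
Complete factorization: h(z) = (z)·(z + 1)·(z + 2)·(z^2 + z + 2)·(z^2 + 2z + 2).
Factor degrees with multiplicity: 1 + 1 + 1 + 2 + 2 = 7.

1, 1, 1, 2, 2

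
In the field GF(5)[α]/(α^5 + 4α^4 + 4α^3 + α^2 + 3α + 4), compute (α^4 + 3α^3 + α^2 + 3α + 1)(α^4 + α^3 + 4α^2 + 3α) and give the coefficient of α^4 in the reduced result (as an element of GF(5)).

0

Multiply in GF(5)[α]: (α^4 + 3α^3 + α^2 + 3α + 1)·(α^4 + α^3 + 4α^2 + 3α) = α^8 + 4α^7 + 3α^6 + 4α^5 + 2α^4 + α^3 + 3α^2 + 3α.
Reduce using α^5 ≡ α^4 + α^3 + 4α^2 + 2α + 1 (mod α^5 + 4α^4 + 4α^3 + α^2 + 3α + 4).
Reduced: 4α^2 + α + 2.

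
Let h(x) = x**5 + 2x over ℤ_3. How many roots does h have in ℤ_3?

Evaluate at each of the 3 elements of ℤ_3:
h(0) = 0 → root; h(1) = 0 → root; h(2) = 0 → root.
Roots: {0, 1, 2}.

3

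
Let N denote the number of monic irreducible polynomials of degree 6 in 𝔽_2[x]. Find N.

By the necklace-counting formula, N_2(6) = (1/6) Σ_{d|6} μ(6/d)·2^d.
Divisors of 6: 1, 2, 3, 6; μ(6/d) for each: 1, -1, -1, 1.
Σ = 2^1 − 2^2 − 2^3 + 2^6 = 54.
N = 54/6 = 9.

9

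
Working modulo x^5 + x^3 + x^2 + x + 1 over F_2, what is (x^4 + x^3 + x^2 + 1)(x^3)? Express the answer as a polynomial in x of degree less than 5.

Multiply in F_2[x]: (x^4 + x^3 + x^2 + 1)·(x^3) = x^7 + x^6 + x^5 + x^3.
Reduce using x^5 ≡ x^3 + x^2 + x + 1 (mod x^5 + x^3 + x^2 + x + 1).
Reduced: x^3 + x.

x^3 + x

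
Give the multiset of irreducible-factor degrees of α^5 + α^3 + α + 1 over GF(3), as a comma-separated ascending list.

Write g(α) = α^5 + α^3 + α + 1.
Roots in GF(3): g(0) = 1; g(1) = 1; g(2) = 1.
Complete factorization: g(α) = (α^5 + α^3 + α + 1).
Factor degrees with multiplicity: 5 = 5.

5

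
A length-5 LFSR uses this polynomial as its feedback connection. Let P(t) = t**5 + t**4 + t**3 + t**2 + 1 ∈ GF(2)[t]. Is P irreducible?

Check for roots in GF(2): P(0) = 1; P(1) = 1.
No roots, so no linear factors.
Monic irreducibles of degree 2 over GF(2): t**2 + t + 1.
None of them divide P (all give nonzero remainder).
No irreducible factor of degree ≤ 2 exists, so P is irreducible over GF(2).

Yes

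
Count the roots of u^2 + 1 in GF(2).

1

Write P(u) = u^2 + 1.
Evaluate at each of the 2 elements of GF(2):
P(0) = 1; P(1) = 0 → root.
Roots: {1}.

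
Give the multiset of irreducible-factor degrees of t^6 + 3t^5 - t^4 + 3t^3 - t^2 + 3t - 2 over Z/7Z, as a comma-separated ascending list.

Write g(t) = t^6 + 3t^5 - t^4 + 3t^3 - t^2 + 3t - 2.
Linear factors from roots: (t - 2), (t - 3), (t + 3), (t + 2).
Complete factorization: g(t) = (t + 2)·(t + 3)·(t - 3)·(t - 2)·(t^2 + 3t - 2).
Factor degrees with multiplicity: 1 + 1 + 1 + 1 + 2 = 6.

1, 1, 1, 1, 2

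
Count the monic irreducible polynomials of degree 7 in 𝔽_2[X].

18

x^(2^7) − x is the product of all monic irreducibles of degree dividing 7; Möbius inversion gives N = (1/7) Σ μ(7/d)·2^d.
Divisors of 7: 1, 7; μ(7/d) for each: -1, 1.
Σ = − 2^1 + 2^7 = 126.
N = 126/7 = 18.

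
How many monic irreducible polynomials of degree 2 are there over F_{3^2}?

By the necklace-counting formula, N_9(2) = (1/2) Σ_{d|2} μ(2/d)·9^d.
Divisors of 2: 1, 2; μ(2/d) for each: -1, 1.
Σ = − 9^1 + 9^2 = 72.
N = 72/2 = 36.

36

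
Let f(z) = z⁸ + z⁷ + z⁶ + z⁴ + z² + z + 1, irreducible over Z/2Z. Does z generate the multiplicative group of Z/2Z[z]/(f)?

|GF(2^8)^×| = 2^8 − 1 = 255. Prime factorization: 255 = 3·5·17.
f is primitive ⇔ z has order 255 in GF(2)[z]/(f), i.e. z^(255/q) ≠ 1 for each prime q | 255.
z^(85) mod f = 1
z^(51) mod f = 1
z^(15) mod f = z⁷ + z⁴ + z³ + z² + z.
Since z^(85) = 1, the order of z divides 85 < 255; not primitive.

No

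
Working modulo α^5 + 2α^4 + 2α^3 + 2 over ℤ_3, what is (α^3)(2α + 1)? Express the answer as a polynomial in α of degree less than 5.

Multiply in ℤ_3[α]: (α^3)·(2α + 1) = 2α^4 + α^3.
Reduced: 2α^4 + α^3.

2α^4 + α^3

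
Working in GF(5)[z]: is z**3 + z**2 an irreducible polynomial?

Write P(z) = z**3 + z**2.
Check for roots in GF(5): P(0) = 0 → root; P(1) = 2; P(2) = 2; P(3) = 1; P(4) = 0 → root.
P(0) = 0, so (z) divides P(z); P is reducible.

No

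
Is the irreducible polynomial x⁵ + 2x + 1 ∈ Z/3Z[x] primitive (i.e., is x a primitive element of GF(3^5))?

Write f(x) = x⁵ + 2x + 1.
|GF(3^5)^×| = 3^5 − 1 = 242. Prime factorization: 242 = 2·11^2.
f is primitive ⇔ x has order 242 in GF(3)[x]/(f), i.e. x^(242/q) ≠ 1 for each prime q | 242.
x^(121) mod f = 2.
x^(22) mod f = 2x³ + 2x² + x + 1.
None equal 1, so x has full order 242; f is primitive.

Yes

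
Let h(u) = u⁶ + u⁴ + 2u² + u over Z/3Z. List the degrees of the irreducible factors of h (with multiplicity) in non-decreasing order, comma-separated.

Roots in Z/3Z: h(0) = 0 → root; h(1) = 2; h(2) = 0 → root.
Linear factors from roots: (u), (u + 1).
Complete factorization: h(u) = (u)·(u + 1)·(u² + u + 2)^2.
Factor degrees with multiplicity: 1 + 1 + 2 + 2 = 6.

1, 1, 2, 2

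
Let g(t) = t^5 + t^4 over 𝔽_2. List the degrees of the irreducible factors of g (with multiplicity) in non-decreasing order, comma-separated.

Roots in 𝔽_2: g(0) = 0 → root; g(1) = 0 → root.
Linear factors from roots: (t), (t + 1).
Complete factorization: g(t) = (t + 1)·(t)^4.
Factor degrees with multiplicity: 1 + 1 + 1 + 1 + 1 = 5.

1, 1, 1, 1, 1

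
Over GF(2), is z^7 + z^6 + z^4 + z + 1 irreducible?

Yes

Write m(z) = z^7 + z^6 + z^4 + z + 1.
Check for roots in GF(2): m(0) = 1; m(1) = 1.
No roots, so no linear factors.
Monic irreducibles of degree 2 over GF(2): z^2 + z + 1.
None of them divide m (all give nonzero remainder).
Monic irreducibles of degree 3 over GF(2): z^3 + z + 1, z^3 + z^2 + 1.
None of them divide m (all give nonzero remainder).
No irreducible factor of degree ≤ 3 exists, so m is irreducible over GF(2).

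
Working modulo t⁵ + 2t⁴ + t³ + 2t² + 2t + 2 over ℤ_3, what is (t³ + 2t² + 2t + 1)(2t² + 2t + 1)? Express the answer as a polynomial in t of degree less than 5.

2t^4 + t^3 + t^2

Multiply in ℤ_3[t]: (t³ + 2t² + 2t + 1)·(2t² + 2t + 1) = 2t⁵ + 2t² + t + 1.
Reduce using t⁵ ≡ t⁴ + 2t³ + t² + t + 1 (mod t⁵ + 2t⁴ + t³ + 2t² + 2t + 2).
Reduced: 2t⁴ + t³ + t².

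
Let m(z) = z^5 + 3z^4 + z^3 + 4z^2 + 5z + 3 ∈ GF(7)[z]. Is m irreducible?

No

Check for roots in GF(7): m(0) = 3; m(1) = 3; m(2) = 5; m(3) = 0 → root; m(4) = 4; m(5) = 3; m(6) = 3.
m(3) = 0, so (z − 3) divides m(z); m is reducible.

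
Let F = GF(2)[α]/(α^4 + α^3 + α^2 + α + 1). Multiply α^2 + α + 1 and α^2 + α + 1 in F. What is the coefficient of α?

Multiply in GF(2)[α]: (α^2 + α + 1)·(α^2 + α + 1) = α^4 + α^2 + 1.
Reduce using α^4 ≡ α^3 + α^2 + α + 1 (mod α^4 + α^3 + α^2 + α + 1).
Reduced: α^3 + α.

1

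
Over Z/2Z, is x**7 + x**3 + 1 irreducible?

Write f(x) = x**7 + x**3 + 1.
Check for roots in Z/2Z: f(0) = 1; f(1) = 1.
No roots, so no linear factors.
Monic irreducibles of degree 2 over GF(2): x**2 + x + 1.
None of them divide f (all give nonzero remainder).
Monic irreducibles of degree 3 over GF(2): x**3 + x + 1, x**3 + x**2 + 1.
None of them divide f (all give nonzero remainder).
No irreducible factor of degree ≤ 3 exists, so f is irreducible over GF(2).

Yes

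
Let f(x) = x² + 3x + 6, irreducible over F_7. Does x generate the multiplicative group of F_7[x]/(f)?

|GF(7^2)^×| = 7^2 − 1 = 48. Prime factorization: 48 = 2^4·3.
f is primitive ⇔ x has order 48 in GF(7)[x]/(f), i.e. x^(48/q) ≠ 1 for each prime q | 48.
x^(24) mod f = 6.
x^(16) mod f = 1
Since x^(16) = 1, the order of x divides 16 < 48; not primitive.

No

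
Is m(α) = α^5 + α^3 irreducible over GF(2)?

No

Check for roots in GF(2): m(0) = 0 → root; m(1) = 0 → root.
m(0) = 0, so (α) divides m(α); m is reducible.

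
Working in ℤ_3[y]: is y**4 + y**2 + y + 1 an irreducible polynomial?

Write P(y) = y**4 + y**2 + y + 1.
Check for roots in ℤ_3: P(0) = 1; P(1) = 1; P(2) = 2.
No roots, so no linear factors.
Monic irreducibles of degree 2 over GF(3): y**2 + 1, y**2 + y + 2, y**2 + 2y + 2.
None of them divide P (all give nonzero remainder).
No irreducible factor of degree ≤ 2 exists, so P is irreducible over GF(3).

Yes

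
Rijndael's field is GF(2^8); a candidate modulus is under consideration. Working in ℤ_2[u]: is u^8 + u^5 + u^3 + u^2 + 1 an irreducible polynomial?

Write m(u) = u^8 + u^5 + u^3 + u^2 + 1.
Check for roots in ℤ_2: m(0) = 1; m(1) = 1.
No roots, so no linear factors.
Monic irreducibles of degree 2 over GF(2): u^2 + u + 1.
None of them divide m (all give nonzero remainder).
Monic irreducibles of degree 3 over GF(2): u^3 + u + 1, u^3 + u^2 + 1.
None of them divide m (all give nonzero remainder).
Monic irreducibles of degree 4 over GF(2): u^4 + u + 1, u^4 + u^3 + 1, u^4 + u^3 + u^2 + u + 1.
None of them divide m (all give nonzero remainder).
No irreducible factor of degree ≤ 4 exists, so m is irreducible over GF(2).

Yes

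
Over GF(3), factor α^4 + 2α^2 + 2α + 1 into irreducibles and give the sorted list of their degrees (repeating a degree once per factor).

1, 3

Write h(α) = α^4 + 2α^2 + 2α + 1.
Roots in GF(3): h(0) = 1; h(1) = 0 → root; h(2) = 2.
Linear factors from roots: (α + 2).
Complete factorization: h(α) = (α + 2)·(α^3 + α^2 + 2).
Factor degrees with multiplicity: 1 + 3 = 4.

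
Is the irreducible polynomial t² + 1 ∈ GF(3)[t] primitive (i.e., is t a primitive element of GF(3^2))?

No

Write f(t) = t² + 1.
|GF(3^2)^×| = 3^2 − 1 = 8. Prime factorization: 8 = 2^3.
f is primitive ⇔ t has order 8 in GF(3)[t]/(f), i.e. t^(8/q) ≠ 1 for each prime q | 8.
t^(4) mod f = 1
Since t^(4) = 1, the order of t divides 4 < 8; not primitive.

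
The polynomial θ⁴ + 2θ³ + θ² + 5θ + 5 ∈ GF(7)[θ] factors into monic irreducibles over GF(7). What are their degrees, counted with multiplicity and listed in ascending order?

1, 1, 2

Write f(θ) = θ⁴ + 2θ³ + θ² + 5θ + 5.
Linear factors from roots: (θ + 6), (θ + 1).
Complete factorization: f(θ) = (θ + 1)·(θ + 6)·(θ² + 2θ + 2).
Factor degrees with multiplicity: 1 + 1 + 2 = 4.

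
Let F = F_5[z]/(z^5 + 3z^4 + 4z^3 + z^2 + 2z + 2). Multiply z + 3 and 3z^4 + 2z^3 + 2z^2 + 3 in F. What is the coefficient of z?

Multiply in F_5[z]: (z + 3)·(3z^4 + 2z^3 + 2z^2 + 3) = 3z^5 + z^4 + 3z^3 + z^2 + 3z + 4.
Reduce using z^5 ≡ 2z^4 + z^3 + 4z^2 + 3z + 3 (mod z^5 + 3z^4 + 4z^3 + z^2 + 2z + 2).
Reduced: 2z^4 + z^3 + 3z^2 + 2z + 3.

2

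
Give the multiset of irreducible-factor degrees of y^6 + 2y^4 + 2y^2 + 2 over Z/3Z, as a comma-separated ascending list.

3, 3

Write f(y) = y^6 + 2y^4 + 2y^2 + 2.
Roots in Z/3Z: f(0) = 2; f(1) = 1; f(2) = 1.
Complete factorization: f(y) = (y^3 + y^2 + 2)·(y^3 + 2y^2 + 1).
Factor degrees with multiplicity: 3 + 3 = 6.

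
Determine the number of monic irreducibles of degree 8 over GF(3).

Gauss's count: N_{3}(8) = (1/8) Σ_{d|8} μ(8/d)·3^d.
Divisors of 8: 1, 2, 4, 8; μ(8/d) for each: 0, 0, -1, 1.
Σ = − 3^4 + 3^8 = 6480.
N = 6480/8 = 810.

810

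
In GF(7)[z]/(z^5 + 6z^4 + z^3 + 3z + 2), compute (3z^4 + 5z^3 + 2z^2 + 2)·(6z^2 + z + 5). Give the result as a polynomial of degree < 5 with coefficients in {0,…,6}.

Multiply in GF(7)[z]: (3z^4 + 5z^3 + 2z^2 + 2)·(6z^2 + z + 5) = 4z^6 + 5z^5 + 4z^4 + 6z^3 + z^2 + 2z + 3.
Reduce using z^5 ≡ z^4 + 6z^3 + 4z + 5 (mod z^5 + 6z^4 + z^3 + 3z + 2).
Reduced: 2z^4 + 4z^3 + 3z^2 + 2z + 6.

2z^4 + 4z^3 + 3z^2 + 2z + 6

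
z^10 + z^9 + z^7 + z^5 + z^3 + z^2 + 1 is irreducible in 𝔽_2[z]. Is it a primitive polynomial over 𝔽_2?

Write f(z) = z^10 + z^9 + z^7 + z^5 + z^3 + z^2 + 1.
|GF(2^10)^×| = 2^10 − 1 = 1023. Prime factorization: 1023 = 3·11·31.
f is primitive ⇔ z has order 1023 in GF(2)[z]/(f), i.e. z^(1023/q) ≠ 1 for each prime q | 1023.
z^(341) mod f = 1
z^(93) mod f = z^8 + z^5 + z.
z^(33) mod f = z^9 + z^5 + z^4 + z^3 + 1.
Since z^(341) = 1, the order of z divides 341 < 1023; not primitive.

No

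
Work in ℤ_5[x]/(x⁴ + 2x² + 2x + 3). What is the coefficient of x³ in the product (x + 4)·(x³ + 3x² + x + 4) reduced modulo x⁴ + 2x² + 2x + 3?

Multiply in ℤ_5[x]: (x + 4)·(x³ + 3x² + x + 4) = x⁴ + 2x³ + 3x² + 3x + 1.
Reduce using x⁴ ≡ 3x² + 3x + 2 (mod x⁴ + 2x² + 2x + 3).
Reduced: 2x³ + x² + x + 3.

2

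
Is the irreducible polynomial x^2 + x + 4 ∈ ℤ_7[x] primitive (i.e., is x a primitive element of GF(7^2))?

No

Write f(x) = x^2 + x + 4.
|GF(7^2)^×| = 7^2 − 1 = 48. Prime factorization: 48 = 2^4·3.
f is primitive ⇔ x has order 48 in GF(7)[x]/(f), i.e. x^(48/q) ≠ 1 for each prime q | 48.
x^(24) mod f = 1
x^(16) mod f = 2.
Since x^(24) = 1, the order of x divides 24 < 48; not primitive.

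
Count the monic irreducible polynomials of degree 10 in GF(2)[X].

x^(2^10) − x is the product of all monic irreducibles of degree dividing 10; Möbius inversion gives N = (1/10) Σ μ(10/d)·2^d.
Divisors of 10: 1, 2, 5, 10; μ(10/d) for each: 1, -1, -1, 1.
Σ = 2^1 − 2^2 − 2^5 + 2^10 = 990.
N = 990/10 = 99.

99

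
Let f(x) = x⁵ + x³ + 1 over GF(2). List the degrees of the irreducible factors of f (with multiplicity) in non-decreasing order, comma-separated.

Roots in GF(2): f(0) = 1; f(1) = 1.
Complete factorization: f(x) = (x⁵ + x³ + 1).
Factor degrees with multiplicity: 5 = 5.

5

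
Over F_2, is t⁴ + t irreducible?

No

Write g(t) = t⁴ + t.
Check for roots in F_2: g(0) = 0 → root; g(1) = 0 → root.
g(0) = 0, so (t) divides g(t); g is reducible.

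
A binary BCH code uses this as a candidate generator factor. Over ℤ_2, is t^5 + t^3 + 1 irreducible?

Yes

Write h(t) = t^5 + t^3 + 1.
Check for roots in ℤ_2: h(0) = 1; h(1) = 1.
No roots, so no linear factors.
Monic irreducibles of degree 2 over GF(2): t^2 + t + 1.
None of them divide h (all give nonzero remainder).
No irreducible factor of degree ≤ 2 exists, so h is irreducible over GF(2).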